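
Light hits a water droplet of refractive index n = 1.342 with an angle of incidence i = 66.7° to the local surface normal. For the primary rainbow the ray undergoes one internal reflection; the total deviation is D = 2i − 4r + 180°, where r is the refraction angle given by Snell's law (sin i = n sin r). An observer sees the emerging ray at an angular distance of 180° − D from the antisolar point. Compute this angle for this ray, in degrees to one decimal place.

39.3°

sin r = sin 66.7° / 1.342 = 0.9184/1.342 = 0.6844; r = 43.19°.
D = 2·66.7° − 4·43.19° + 180° = 133.40° − 172.75° + 180° = 140.65°.
Angle from antisolar point = 180° − D = 39.35°.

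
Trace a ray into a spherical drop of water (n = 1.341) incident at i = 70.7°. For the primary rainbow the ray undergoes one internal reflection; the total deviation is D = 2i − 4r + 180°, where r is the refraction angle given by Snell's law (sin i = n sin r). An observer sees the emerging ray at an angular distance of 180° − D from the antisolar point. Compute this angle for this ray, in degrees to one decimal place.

sin r = sin 70.7° / 1.341 = 0.9438/1.341 = 0.7038; r = 44.73°.
D = 2·70.7° − 4·44.73° + 180° = 141.40° − 178.93° + 180° = 142.47°.
Angle from antisolar point = 180° − D = 37.53°.

37.5°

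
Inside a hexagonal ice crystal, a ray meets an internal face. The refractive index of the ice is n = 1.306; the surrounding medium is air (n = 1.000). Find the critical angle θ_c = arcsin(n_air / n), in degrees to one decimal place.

sin θ_c = n_air / n = 1.000 / 1.306 = 0.7657.
θ_c = arcsin(0.7657) = 49.97°.

50.0°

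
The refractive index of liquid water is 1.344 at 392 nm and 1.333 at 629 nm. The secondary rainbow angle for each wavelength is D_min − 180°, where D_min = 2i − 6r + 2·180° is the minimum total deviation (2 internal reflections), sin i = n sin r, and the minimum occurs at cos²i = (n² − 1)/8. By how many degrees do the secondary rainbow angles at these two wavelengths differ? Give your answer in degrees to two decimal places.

2.84°

At 392 nm (n = 1.344): cos²i = 0.10079 → i = 71.490°, r = 44.874°, D_min = 233.733°, rainbow angle = 53.733°.
At 629 nm (n = 1.333): cos²i = 0.09711 → i = 71.843°, r = 45.466°, D_min = 230.891°, rainbow angle = 50.891°.
Angular width = |53.733° − 50.891°| = 2.842°.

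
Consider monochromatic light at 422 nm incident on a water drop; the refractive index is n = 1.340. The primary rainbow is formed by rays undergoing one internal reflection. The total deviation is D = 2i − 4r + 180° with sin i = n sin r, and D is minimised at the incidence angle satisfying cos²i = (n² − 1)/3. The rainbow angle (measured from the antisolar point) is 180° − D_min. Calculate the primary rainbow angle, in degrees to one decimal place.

cos²i = (1.79560 − 1)/3 = 0.26520; i = arccos(0.51498) = 59.004°.
sin r = sin 59.004°/1.340 = 0.63971; r = 39.770°.
D_min = 2·59.004° − 4·39.770° + 180° = 138.929°.
Rainbow angle = 180° − D_min = 41.071°.

41.1°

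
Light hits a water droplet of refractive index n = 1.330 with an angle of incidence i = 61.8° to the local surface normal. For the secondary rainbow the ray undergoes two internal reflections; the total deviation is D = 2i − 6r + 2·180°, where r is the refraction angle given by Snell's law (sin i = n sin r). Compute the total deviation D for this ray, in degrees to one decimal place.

234.6°

sin r = sin 61.8° / 1.330 = 0.8813/1.330 = 0.6626; r = 41.50°.
D = 2·61.8° − 6·41.50° + 2·180° = 123.60° − 249.01° + 360° = 234.59°.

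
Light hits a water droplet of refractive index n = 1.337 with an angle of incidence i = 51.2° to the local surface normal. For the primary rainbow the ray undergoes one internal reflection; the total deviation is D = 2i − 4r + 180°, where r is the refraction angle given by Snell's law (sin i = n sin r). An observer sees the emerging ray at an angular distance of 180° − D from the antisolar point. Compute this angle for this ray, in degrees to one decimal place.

sin r = sin 51.2° / 1.337 = 0.7793/1.337 = 0.5829; r = 35.65°.
D = 2·51.2° − 4·35.65° + 180° = 102.40° − 142.62° + 180° = 139.78°.
Angle from antisolar point = 180° − D = 40.22°.

40.2°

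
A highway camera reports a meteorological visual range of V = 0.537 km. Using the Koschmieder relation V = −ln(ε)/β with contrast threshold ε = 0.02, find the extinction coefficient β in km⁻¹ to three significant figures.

7.28 km⁻¹

β = −ln(0.02) / V = 3.912 / 0.537 = 7.2850 km⁻¹.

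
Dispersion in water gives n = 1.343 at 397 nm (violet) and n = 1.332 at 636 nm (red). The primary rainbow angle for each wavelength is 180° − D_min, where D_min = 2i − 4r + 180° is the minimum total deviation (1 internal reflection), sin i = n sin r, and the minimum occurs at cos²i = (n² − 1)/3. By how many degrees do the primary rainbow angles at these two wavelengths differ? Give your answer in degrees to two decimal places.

1.58°

At 397 nm (n = 1.343): cos²i = 0.26788 → i = 58.830°, r = 39.577°, D_min = 139.354°, rainbow angle = 40.646°.
At 636 nm (n = 1.332): cos²i = 0.25807 → i = 59.469°, r = 40.290°, D_min = 137.776°, rainbow angle = 42.224°.
Angular width = |40.646° − 42.224°| = 1.578°.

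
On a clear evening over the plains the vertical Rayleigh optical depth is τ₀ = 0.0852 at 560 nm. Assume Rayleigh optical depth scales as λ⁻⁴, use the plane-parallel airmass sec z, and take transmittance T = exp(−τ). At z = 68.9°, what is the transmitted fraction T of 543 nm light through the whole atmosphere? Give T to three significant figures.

0.765

sec 68.9° = 2.7778.
τ = 0.0852 × (560/543)⁴ × 2.7778 = 0.0852 × 1.1312 × 2.7778 = 0.2677.
T = exp(−0.2677) = 0.7651.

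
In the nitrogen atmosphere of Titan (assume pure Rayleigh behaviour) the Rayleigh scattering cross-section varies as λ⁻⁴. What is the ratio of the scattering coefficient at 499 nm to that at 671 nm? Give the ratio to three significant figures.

3.27

Rayleigh scattering ∝ λ⁻⁴, so the ratio of coefficients is the inverse fourth power of the wavelength ratio.
σ(499)/σ(671) = (671/499)⁴ = (1.3447)⁴ = 3.27.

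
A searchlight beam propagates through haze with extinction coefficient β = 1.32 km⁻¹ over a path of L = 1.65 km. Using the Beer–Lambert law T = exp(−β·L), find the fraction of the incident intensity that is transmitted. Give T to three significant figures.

τ = β·L = 1.32 × 1.65 = 2.1780.
T = exp(−2.1780) = 0.1133.

0.113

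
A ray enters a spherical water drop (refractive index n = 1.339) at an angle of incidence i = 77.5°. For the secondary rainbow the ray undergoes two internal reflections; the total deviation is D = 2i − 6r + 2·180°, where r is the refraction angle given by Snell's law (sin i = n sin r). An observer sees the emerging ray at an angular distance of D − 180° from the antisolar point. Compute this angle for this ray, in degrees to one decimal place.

sin r = sin 77.5° / 1.339 = 0.9763/1.339 = 0.7291; r = 46.81°.
D = 2·77.5° − 6·46.81° + 2·180° = 155.00° − 280.88° + 360° = 234.12°.
Angle from antisolar point = D − 180° = 54.12°.

54.1°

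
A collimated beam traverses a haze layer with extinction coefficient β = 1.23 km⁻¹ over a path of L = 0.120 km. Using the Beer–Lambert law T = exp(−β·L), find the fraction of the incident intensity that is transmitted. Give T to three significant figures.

0.863

τ = β·L = 1.23 × 0.120 = 0.1476.
T = exp(−0.1476) = 0.8628.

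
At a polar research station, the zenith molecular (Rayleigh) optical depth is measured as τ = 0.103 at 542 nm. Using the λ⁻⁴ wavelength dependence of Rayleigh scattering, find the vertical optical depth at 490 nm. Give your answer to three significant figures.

τ(490 nm) = τ(542 nm) × (542/490)⁴ = 0.103 × (1.1061)⁴ = 0.103 × 1.4970 = 0.1542.

0.154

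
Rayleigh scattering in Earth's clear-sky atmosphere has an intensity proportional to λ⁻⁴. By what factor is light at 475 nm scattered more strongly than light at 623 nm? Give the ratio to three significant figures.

2.96

Rayleigh scattering ∝ λ⁻⁴, so the ratio of coefficients is the inverse fourth power of the wavelength ratio.
σ(475)/σ(623) = (623/475)⁴ = (1.3116)⁴ = 2.959.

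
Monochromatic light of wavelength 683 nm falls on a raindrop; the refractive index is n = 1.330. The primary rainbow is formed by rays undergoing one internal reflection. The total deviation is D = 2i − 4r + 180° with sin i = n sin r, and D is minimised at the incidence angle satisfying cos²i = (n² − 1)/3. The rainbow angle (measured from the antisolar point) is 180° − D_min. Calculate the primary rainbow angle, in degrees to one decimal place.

42.5°

cos²i = (1.76890 − 1)/3 = 0.25630; i = arccos(0.50626) = 59.585°.
sin r = sin 59.585°/1.330 = 0.64841; r = 40.422°.
D_min = 2·59.585° − 4·40.422° + 180° = 137.484°.
Rainbow angle = 180° − D_min = 42.516°.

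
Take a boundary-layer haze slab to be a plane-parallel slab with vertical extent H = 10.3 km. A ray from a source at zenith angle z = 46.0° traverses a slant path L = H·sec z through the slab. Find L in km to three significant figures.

sec z = 1/cos 46.0° = 1.4396.
L = 10.3 × 1.4396 = 14.827 km.

14.8 km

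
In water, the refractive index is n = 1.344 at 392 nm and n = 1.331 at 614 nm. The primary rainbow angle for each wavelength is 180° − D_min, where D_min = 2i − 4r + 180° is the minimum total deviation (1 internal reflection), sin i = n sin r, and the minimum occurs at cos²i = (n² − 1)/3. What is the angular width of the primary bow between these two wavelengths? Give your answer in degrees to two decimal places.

At 392 nm (n = 1.344): cos²i = 0.26878 → i = 58.772°, r = 39.512°, D_min = 139.495°, rainbow angle = 40.505°.
At 614 nm (n = 1.331): cos²i = 0.25719 → i = 59.527°, r = 40.356°, D_min = 137.630°, rainbow angle = 42.370°.
Angular width = |40.505° − 42.370°| = 1.865°.

1.86°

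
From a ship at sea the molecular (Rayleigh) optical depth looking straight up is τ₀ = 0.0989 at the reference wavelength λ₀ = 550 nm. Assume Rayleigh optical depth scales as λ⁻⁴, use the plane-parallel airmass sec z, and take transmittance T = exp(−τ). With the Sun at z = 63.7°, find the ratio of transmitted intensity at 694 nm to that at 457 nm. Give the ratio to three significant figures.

1.46

Airmass: sec 63.7° = 2.2570.
τ(694 nm) = 0.0989 × (550/694)⁴ × 2.2570 = 0.0989 × 0.3945 × 2.2570 = 0.0881.
τ(457 nm) = 0.0989 × (550/457)⁴ × 2.2570 = 0.0989 × 2.0979 × 2.2570 = 0.4683.
T(694)/T(457) = exp(τ_B − τ_A) = exp(0.3802) = 1.4626.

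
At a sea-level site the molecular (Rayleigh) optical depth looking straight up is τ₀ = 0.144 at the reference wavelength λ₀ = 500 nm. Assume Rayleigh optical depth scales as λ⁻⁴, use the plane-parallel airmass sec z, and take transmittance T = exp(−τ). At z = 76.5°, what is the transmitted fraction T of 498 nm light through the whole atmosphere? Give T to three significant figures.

0.534

sec 76.5° = 4.2837.
τ = 0.144 × (500/498)⁴ × 4.2837 = 0.144 × 1.0162 × 4.2837 = 0.6268.
T = exp(−0.6268) = 0.5343.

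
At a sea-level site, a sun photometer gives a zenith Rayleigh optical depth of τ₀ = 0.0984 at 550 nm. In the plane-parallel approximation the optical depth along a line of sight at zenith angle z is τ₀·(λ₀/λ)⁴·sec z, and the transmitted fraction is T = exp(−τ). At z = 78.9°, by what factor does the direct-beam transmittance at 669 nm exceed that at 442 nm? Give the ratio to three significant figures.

Airmass: sec 78.9° = 5.1942.
τ(669 nm) = 0.0984 × (550/669)⁴ × 5.1942 = 0.0984 × 0.4568 × 5.1942 = 0.2335.
τ(442 nm) = 0.0984 × (550/442)⁴ × 5.1942 = 0.0984 × 2.3975 × 5.1942 = 1.2254.
T(669)/T(442) = exp(τ_B − τ_A) = exp(0.9919) = 2.6964.

2.70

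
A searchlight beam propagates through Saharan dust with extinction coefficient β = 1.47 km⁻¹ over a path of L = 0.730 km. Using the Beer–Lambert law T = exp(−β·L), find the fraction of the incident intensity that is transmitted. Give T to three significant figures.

0.342

τ = β·L = 1.47 × 0.730 = 1.0731.
T = exp(−1.0731) = 0.3419.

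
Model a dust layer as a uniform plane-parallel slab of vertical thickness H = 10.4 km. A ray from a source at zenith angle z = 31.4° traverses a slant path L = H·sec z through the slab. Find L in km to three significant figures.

12.2 km

sec z = 1/cos 31.4° = 1.1716.
L = 10.4 × 1.1716 = 12.184 km.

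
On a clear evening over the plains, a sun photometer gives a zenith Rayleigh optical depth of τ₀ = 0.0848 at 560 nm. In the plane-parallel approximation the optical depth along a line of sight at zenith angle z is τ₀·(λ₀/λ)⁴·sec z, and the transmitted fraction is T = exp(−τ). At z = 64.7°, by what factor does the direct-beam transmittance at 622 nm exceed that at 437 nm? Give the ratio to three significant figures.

1.50

Airmass: sec 64.7° = 2.3400.
τ(622 nm) = 0.0848 × (560/622)⁴ × 2.3400 = 0.0848 × 0.6570 × 2.3400 = 0.1304.
τ(437 nm) = 0.0848 × (560/437)⁴ × 2.3400 = 0.0848 × 2.6967 × 2.3400 = 0.5351.
T(622)/T(437) = exp(τ_B − τ_A) = exp(0.4047) = 1.4989.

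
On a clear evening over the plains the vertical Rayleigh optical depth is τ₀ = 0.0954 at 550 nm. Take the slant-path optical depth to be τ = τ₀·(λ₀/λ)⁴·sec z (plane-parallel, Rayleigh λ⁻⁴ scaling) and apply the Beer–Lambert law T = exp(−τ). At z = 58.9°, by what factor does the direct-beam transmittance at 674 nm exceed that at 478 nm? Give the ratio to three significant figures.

1.27

Airmass: sec 58.9° = 1.9360.
τ(674 nm) = 0.0954 × (550/674)⁴ × 1.9360 = 0.0954 × 0.4434 × 1.9360 = 0.0819.
τ(478 nm) = 0.0954 × (550/478)⁴ × 1.9360 = 0.0954 × 1.7528 × 1.9360 = 0.3237.
T(674)/T(478) = exp(τ_B − τ_A) = exp(0.2418) = 1.2736.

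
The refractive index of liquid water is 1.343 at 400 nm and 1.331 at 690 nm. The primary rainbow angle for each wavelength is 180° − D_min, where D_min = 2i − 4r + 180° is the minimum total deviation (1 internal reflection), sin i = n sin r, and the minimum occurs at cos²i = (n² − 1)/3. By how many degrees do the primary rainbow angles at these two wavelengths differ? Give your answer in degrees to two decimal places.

At 400 nm (n = 1.343): cos²i = 0.26788 → i = 58.830°, r = 39.577°, D_min = 139.354°, rainbow angle = 40.646°.
At 690 nm (n = 1.331): cos²i = 0.25719 → i = 59.527°, r = 40.356°, D_min = 137.630°, rainbow angle = 42.370°.
Angular width = |40.646° − 42.370°| = 1.724°.

1.72°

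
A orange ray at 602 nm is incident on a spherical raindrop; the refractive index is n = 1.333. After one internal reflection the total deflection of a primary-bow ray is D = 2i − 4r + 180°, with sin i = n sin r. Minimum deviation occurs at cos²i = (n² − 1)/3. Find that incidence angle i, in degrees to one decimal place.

cos²i = (1.333² − 1)/3 = (1.77689 − 1)/3 = 0.25896.
cos i = 0.50888, so i = 59.410°.

59.4°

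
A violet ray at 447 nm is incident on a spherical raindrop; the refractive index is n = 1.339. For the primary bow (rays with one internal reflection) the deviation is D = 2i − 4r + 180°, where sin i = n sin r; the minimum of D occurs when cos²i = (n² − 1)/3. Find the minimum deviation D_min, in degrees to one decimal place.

cos²i = (1.79292 − 1)/3 = 0.26431; i = arccos(0.51411) = 59.062°.
sin r = sin 59.062°/1.339 = 0.64057; r = 39.834°.
D_min = 2·59.062° − 4·39.834° + 180° = 138.786°.

138.8°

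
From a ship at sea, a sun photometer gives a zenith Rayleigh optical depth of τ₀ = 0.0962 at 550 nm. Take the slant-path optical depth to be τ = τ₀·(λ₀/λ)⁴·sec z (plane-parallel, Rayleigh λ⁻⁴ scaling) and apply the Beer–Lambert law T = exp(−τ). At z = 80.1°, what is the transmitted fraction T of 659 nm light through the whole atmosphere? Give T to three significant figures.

0.762

sec 80.1° = 5.8164.
τ = 0.0962 × (550/659)⁴ × 5.8164 = 0.0962 × 0.4852 × 5.8164 = 0.2715.
T = exp(−0.2715) = 0.7623.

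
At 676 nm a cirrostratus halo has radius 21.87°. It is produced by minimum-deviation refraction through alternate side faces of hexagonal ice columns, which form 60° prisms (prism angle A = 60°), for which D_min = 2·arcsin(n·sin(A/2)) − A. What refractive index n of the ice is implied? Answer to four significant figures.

1.310

Rearranging: n = sin((D_min + A)/2) / sin(A/2).
(D_min + A)/2 = (21.87° + 60°)/2 = 40.935°.
n = sin 40.935° / sin 30° = 0.6552 / 0.5000 = 1.3104.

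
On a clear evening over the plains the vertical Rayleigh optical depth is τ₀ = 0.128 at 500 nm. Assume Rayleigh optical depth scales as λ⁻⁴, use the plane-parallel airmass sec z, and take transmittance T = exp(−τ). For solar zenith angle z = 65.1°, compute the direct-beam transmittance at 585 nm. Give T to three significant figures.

0.850

sec 65.1° = 2.3751.
τ = 0.128 × (500/585)⁴ × 2.3751 = 0.128 × 0.5337 × 2.3751 = 0.1622.
T = exp(−0.1622) = 0.8502.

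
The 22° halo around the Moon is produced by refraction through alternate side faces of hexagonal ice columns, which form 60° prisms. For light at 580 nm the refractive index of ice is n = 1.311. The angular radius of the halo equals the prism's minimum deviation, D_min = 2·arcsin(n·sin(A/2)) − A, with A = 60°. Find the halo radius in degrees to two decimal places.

n·sin(A/2) = 1.311 × sin 30° = 1.311 × 0.5000 = 0.6555.
D_min = 2·arcsin(0.6555) − 60° = 2 × 40.958° − 60° = 21.915°.

21.92°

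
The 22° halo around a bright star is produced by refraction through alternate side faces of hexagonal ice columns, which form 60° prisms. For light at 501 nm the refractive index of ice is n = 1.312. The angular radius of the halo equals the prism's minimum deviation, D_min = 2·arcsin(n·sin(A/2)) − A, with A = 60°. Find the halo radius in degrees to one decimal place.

22.0°

n·sin(A/2) = 1.312 × sin 30° = 1.312 × 0.5000 = 0.6560.
D_min = 2·arcsin(0.6560) − 60° = 2 × 40.996° − 60° = 21.991°.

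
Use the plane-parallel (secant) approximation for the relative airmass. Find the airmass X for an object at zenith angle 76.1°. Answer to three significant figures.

X = sec z = 1/cos 76.1° = 1/0.2402 = 4.1627.

4.16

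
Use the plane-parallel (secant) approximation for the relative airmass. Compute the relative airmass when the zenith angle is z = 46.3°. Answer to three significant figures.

X = sec z = 1/cos 46.3° = 1/0.6909 = 1.4474.

1.45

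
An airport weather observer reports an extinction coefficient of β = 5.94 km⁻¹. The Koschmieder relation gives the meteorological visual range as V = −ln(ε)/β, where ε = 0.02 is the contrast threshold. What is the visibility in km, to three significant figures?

0.659 km

V = −ln(0.02) / 5.94 = 3.912 / 5.94 = 0.6586 km.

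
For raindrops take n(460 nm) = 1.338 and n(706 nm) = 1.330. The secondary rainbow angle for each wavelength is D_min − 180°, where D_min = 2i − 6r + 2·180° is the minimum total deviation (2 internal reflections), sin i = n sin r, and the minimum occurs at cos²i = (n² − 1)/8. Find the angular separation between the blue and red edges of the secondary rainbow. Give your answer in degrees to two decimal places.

At 460 nm (n = 1.338): cos²i = 0.09878 → i = 71.682°, r = 45.195°, D_min = 232.193°, rainbow angle = 52.193°.
At 706 nm (n = 1.330): cos²i = 0.09611 → i = 71.940°, r = 45.630°, D_min = 230.101°, rainbow angle = 50.101°.
Angular width = |52.193° − 50.101°| = 2.092°.

2.09°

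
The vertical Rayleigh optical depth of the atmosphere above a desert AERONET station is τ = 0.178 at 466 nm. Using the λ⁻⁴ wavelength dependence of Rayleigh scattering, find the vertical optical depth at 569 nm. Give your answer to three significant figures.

τ(569 nm) = τ(466 nm) × (466/569)⁴ = 0.178 × (0.8190)⁴ = 0.178 × 0.4499 = 0.0801.

0.0801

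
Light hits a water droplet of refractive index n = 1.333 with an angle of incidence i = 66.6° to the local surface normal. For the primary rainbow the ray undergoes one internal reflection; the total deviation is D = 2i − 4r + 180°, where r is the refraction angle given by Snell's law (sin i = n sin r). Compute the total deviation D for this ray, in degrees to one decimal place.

139.2°

sin r = sin 66.6° / 1.333 = 0.9178/1.333 = 0.6885; r = 43.51°.
D = 2·66.6° − 4·43.51° + 180° = 133.20° − 174.04° + 180° = 139.16°.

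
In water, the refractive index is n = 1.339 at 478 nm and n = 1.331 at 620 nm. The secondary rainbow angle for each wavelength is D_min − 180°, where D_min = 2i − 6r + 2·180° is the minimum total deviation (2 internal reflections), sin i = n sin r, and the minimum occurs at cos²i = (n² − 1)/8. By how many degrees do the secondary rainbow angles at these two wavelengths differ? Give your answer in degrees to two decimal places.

At 478 nm (n = 1.339): cos²i = 0.09912 → i = 71.650°, r = 45.141°, D_min = 232.451°, rainbow angle = 52.451°.
At 620 nm (n = 1.331): cos²i = 0.09645 → i = 71.907°, r = 45.575°, D_min = 230.365°, rainbow angle = 50.365°.
Angular width = |52.451° − 50.365°| = 2.086°.

2.09°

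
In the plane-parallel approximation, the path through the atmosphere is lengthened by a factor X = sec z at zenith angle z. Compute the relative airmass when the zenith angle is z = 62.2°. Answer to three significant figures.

X = sec z = 1/cos 62.2° = 1/0.4664 = 2.1441.

2.14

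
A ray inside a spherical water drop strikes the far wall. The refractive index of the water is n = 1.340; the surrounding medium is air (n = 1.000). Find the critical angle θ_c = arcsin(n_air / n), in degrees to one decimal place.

sin θ_c = n_air / n = 1.000 / 1.340 = 0.7463.
θ_c = arcsin(0.7463) = 48.27°.

48.3°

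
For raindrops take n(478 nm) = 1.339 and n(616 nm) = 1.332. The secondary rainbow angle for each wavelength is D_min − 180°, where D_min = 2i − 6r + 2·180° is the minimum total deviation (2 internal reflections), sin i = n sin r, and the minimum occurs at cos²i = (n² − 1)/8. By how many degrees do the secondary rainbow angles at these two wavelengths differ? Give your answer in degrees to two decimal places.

1.82°

At 478 nm (n = 1.339): cos²i = 0.09912 → i = 71.650°, r = 45.141°, D_min = 232.451°, rainbow angle = 52.451°.
At 616 nm (n = 1.332): cos²i = 0.09678 → i = 71.875°, r = 45.520°, D_min = 230.628°, rainbow angle = 50.628°.
Angular width = |52.451° − 50.628°| = 1.823°.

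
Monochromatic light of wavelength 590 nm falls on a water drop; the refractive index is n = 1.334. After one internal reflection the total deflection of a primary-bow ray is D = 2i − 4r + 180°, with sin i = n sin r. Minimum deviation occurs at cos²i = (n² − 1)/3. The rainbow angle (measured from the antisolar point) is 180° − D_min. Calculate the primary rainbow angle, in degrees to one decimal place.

41.9°

cos²i = (1.77956 − 1)/3 = 0.25985; i = arccos(0.50976) = 59.352°.
sin r = sin 59.352°/1.334 = 0.64492; r = 40.159°.
D_min = 2·59.352° − 4·40.159° + 180° = 138.067°.
Rainbow angle = 180° − D_min = 41.933°.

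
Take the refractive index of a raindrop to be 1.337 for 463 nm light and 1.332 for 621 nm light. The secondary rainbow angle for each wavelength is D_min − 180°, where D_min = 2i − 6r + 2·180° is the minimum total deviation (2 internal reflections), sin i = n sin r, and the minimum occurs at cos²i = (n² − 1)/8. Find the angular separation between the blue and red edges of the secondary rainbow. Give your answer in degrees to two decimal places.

1.31°

At 463 nm (n = 1.337): cos²i = 0.09845 → i = 71.714°, r = 45.249°, D_min = 231.934°, rainbow angle = 51.934°.
At 621 nm (n = 1.332): cos²i = 0.09678 → i = 71.875°, r = 45.520°, D_min = 230.628°, rainbow angle = 50.628°.
Angular width = |51.934° − 50.628°| = 1.305°.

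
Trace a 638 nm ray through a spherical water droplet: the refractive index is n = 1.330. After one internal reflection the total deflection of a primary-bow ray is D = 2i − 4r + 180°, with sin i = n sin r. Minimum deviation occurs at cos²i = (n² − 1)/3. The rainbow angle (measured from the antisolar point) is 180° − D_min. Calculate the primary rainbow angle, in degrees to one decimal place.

cos²i = (1.76890 − 1)/3 = 0.25630; i = arccos(0.50626) = 59.585°.
sin r = sin 59.585°/1.330 = 0.64841; r = 40.422°.
D_min = 2·59.585° − 4·40.422° + 180° = 137.484°.
Rainbow angle = 180° − D_min = 42.516°.

42.5°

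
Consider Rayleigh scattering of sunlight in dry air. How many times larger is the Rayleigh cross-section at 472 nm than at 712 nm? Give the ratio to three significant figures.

Rayleigh scattering ∝ λ⁻⁴, so the ratio of coefficients is the inverse fourth power of the wavelength ratio.
σ(472)/σ(712) = (712/472)⁴ = (1.5085)⁴ = 5.178.

5.18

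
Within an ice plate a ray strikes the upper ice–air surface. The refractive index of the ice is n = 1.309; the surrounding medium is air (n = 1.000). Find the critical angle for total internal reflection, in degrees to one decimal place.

49.8°

sin θ_c = n_air / n = 1.000 / 1.309 = 0.7639.
θ_c = arcsin(0.7639) = 49.81°.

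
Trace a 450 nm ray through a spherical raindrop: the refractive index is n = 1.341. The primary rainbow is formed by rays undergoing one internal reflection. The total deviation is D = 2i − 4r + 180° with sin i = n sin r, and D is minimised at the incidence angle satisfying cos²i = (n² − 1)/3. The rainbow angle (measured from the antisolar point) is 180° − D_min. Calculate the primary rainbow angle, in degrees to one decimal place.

cos²i = (1.79828 − 1)/3 = 0.26609; i = arccos(0.51584) = 58.946°.
sin r = sin 58.946°/1.341 = 0.63884; r = 39.705°.
D_min = 2·58.946° − 4·39.705° + 180° = 139.071°.
Rainbow angle = 180° − D_min = 40.929°.

40.9°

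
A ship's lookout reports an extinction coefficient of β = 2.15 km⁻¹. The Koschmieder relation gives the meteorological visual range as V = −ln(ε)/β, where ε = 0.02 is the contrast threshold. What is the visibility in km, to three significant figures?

V = −ln(0.02) / 2.15 = 3.912 / 2.15 = 1.8195 km.

1.82 km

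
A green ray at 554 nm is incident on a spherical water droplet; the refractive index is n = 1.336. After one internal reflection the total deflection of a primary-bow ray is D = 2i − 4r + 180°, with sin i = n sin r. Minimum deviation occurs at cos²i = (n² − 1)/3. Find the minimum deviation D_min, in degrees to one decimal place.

cos²i = (1.78490 − 1)/3 = 0.26163; i = arccos(0.51150) = 59.236°.
sin r = sin 59.236°/1.336 = 0.64318; r = 40.029°.
D_min = 2·59.236° − 4·40.029° + 180° = 138.356°.

138.4°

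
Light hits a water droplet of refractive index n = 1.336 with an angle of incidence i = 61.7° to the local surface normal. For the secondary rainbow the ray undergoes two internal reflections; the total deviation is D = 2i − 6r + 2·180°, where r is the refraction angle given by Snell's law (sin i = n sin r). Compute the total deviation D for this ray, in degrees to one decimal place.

236.0°

sin r = sin 61.7° / 1.336 = 0.8805/1.336 = 0.6590; r = 41.23°.
D = 2·61.7° − 6·41.23° + 2·180° = 123.40° − 247.36° + 360° = 236.04°.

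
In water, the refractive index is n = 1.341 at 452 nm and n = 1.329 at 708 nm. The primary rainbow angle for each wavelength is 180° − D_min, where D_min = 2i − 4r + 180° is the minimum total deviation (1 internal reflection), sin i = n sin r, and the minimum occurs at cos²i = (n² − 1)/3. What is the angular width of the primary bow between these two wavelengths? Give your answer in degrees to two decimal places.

At 452 nm (n = 1.341): cos²i = 0.26609 → i = 58.946°, r = 39.705°, D_min = 139.071°, rainbow angle = 40.929°.
At 708 nm (n = 1.329): cos²i = 0.25541 → i = 59.643°, r = 40.487°, D_min = 137.337°, rainbow angle = 42.663°.
Angular width = |40.929° − 42.663°| = 1.735°.

1.73°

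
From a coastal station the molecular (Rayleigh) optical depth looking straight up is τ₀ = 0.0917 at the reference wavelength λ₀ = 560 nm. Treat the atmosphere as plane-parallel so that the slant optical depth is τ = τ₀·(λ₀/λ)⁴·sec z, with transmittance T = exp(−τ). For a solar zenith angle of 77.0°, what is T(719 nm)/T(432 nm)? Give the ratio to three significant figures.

Airmass: sec 77.0° = 4.4454.
τ(719 nm) = 0.0917 × (560/719)⁴ × 4.4454 = 0.0917 × 0.3680 × 4.4454 = 0.1500.
τ(432 nm) = 0.0917 × (560/432)⁴ × 4.4454 = 0.0917 × 2.8237 × 4.4454 = 1.1511.
T(719)/T(432) = exp(τ_B − τ_A) = exp(1.0011) = 2.7211.

2.72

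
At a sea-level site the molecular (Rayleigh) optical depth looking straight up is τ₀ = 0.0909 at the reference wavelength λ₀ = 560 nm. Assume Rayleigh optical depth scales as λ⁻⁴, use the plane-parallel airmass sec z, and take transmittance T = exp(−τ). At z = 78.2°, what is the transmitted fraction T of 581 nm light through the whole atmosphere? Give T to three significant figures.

sec 78.2° = 4.8901.
τ = 0.0909 × (560/581)⁴ × 4.8901 = 0.0909 × 0.8631 × 4.8901 = 0.3836.
T = exp(−0.3836) = 0.6814.

0.681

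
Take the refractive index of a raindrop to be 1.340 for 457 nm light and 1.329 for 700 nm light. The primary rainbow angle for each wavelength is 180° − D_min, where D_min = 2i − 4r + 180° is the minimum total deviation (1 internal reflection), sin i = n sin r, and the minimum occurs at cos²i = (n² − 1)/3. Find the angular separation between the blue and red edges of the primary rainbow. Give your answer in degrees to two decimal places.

1.59°

At 457 nm (n = 1.340): cos²i = 0.26520 → i = 59.004°, r = 39.770°, D_min = 138.929°, rainbow angle = 41.071°.
At 700 nm (n = 1.329): cos²i = 0.25541 → i = 59.643°, r = 40.487°, D_min = 137.337°, rainbow angle = 42.663°.
Angular width = |41.071° − 42.663°| = 1.592°.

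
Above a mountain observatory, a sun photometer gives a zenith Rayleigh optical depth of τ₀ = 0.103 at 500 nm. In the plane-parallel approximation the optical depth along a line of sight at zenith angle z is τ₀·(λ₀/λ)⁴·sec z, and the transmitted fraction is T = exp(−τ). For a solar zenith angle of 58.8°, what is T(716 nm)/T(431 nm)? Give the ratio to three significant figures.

Airmass: sec 58.8° = 1.9304.
τ(716 nm) = 0.103 × (500/716)⁴ × 1.9304 = 0.103 × 0.2378 × 1.9304 = 0.0473.
τ(431 nm) = 0.103 × (500/431)⁴ × 1.9304 = 0.103 × 1.8112 × 1.9304 = 0.3601.
T(716)/T(431) = exp(τ_B − τ_A) = exp(0.3128) = 1.3673.

1.37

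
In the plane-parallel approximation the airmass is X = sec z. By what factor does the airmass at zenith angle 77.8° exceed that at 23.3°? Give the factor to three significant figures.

X(77.8°)/X(23.3°) = sec 77.8° / sec 23.3° = cos 23.3° / cos 77.8° = 0.9184/0.2113 = 4.3461.

4.35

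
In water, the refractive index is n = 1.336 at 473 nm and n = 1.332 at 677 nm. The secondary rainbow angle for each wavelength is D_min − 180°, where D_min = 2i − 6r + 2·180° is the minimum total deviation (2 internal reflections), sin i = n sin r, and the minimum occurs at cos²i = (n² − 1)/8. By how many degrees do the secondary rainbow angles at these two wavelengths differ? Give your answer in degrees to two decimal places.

At 473 nm (n = 1.336): cos²i = 0.09811 → i = 71.746°, r = 45.303°, D_min = 231.674°, rainbow angle = 51.674°.
At 677 nm (n = 1.332): cos²i = 0.09678 → i = 71.875°, r = 45.520°, D_min = 230.628°, rainbow angle = 50.628°.
Angular width = |51.674° − 50.628°| = 1.046°.

1.05°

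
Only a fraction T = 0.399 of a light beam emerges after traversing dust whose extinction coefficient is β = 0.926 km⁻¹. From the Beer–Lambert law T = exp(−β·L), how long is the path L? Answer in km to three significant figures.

0.992 km

Beer–Lambert: T = exp(−βL) ⇒ L = −ln(T)/β = −ln(0.399)/0.926 = 0.9188/0.926 = 0.9922 km.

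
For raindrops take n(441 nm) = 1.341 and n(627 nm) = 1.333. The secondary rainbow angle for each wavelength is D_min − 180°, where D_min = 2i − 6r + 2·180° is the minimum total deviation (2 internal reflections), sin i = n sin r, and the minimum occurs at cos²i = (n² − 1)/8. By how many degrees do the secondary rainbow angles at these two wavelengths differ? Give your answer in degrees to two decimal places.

2.08°

At 441 nm (n = 1.341): cos²i = 0.09979 → i = 71.586°, r = 45.034°, D_min = 232.966°, rainbow angle = 52.966°.
At 627 nm (n = 1.333): cos²i = 0.09711 → i = 71.843°, r = 45.466°, D_min = 230.891°, rainbow angle = 50.891°.
Angular width = |52.966° − 50.891°| = 2.075°.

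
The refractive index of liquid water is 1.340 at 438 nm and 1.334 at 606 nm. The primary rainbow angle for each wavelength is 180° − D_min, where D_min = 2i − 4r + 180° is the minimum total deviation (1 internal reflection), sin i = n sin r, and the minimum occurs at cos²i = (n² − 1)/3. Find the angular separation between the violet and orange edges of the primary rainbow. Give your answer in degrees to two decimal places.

0.86°

At 438 nm (n = 1.340): cos²i = 0.26520 → i = 59.004°, r = 39.770°, D_min = 138.929°, rainbow angle = 41.071°.
At 606 nm (n = 1.334): cos²i = 0.25985 → i = 59.352°, r = 40.159°, D_min = 138.067°, rainbow angle = 41.933°.
Angular width = |41.071° − 41.933°| = 0.862°.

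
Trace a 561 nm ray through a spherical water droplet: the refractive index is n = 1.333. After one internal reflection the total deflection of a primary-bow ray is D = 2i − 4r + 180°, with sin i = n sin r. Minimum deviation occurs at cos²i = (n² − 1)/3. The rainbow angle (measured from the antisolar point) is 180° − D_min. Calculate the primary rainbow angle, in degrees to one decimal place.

42.1°

cos²i = (1.77689 − 1)/3 = 0.25896; i = arccos(0.50888) = 59.410°.
sin r = sin 59.410°/1.333 = 0.64579; r = 40.225°.
D_min = 2·59.410° − 4·40.225° + 180° = 137.922°.
Rainbow angle = 180° − D_min = 42.078°.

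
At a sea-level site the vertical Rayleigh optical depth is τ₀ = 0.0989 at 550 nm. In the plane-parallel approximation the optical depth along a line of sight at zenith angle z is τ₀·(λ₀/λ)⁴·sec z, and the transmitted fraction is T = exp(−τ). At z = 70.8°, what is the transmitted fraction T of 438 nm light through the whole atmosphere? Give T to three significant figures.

sec 70.8° = 3.0407.
τ = 0.0989 × (550/438)⁴ × 3.0407 = 0.0989 × 2.4863 × 3.0407 = 0.7477.
T = exp(−0.7477) = 0.4735.

0.473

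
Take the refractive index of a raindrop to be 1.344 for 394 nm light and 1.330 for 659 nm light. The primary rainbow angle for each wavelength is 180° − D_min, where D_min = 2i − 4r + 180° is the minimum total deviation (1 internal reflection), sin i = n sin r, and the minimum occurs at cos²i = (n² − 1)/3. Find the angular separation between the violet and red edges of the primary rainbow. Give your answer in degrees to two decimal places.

2.01°

At 394 nm (n = 1.344): cos²i = 0.26878 → i = 58.772°, r = 39.512°, D_min = 139.495°, rainbow angle = 40.505°.
At 659 nm (n = 1.330): cos²i = 0.25630 → i = 59.585°, r = 40.422°, D_min = 137.484°, rainbow angle = 42.516°.
Angular width = |40.505° − 42.516°| = 2.011°.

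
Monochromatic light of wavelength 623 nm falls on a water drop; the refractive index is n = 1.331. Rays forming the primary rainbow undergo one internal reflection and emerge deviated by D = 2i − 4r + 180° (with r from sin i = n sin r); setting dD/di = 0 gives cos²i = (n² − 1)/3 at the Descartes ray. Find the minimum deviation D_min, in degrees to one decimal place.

137.6°

cos²i = (1.77156 − 1)/3 = 0.25719; i = arccos(0.50714) = 59.527°.
sin r = sin 59.527°/1.331 = 0.64753; r = 40.356°.
D_min = 2·59.527° − 4·40.356° + 180° = 137.630°.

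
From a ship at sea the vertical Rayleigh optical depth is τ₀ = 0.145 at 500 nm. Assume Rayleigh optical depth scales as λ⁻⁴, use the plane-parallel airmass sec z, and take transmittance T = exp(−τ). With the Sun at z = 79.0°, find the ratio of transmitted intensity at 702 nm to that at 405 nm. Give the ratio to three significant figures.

Airmass: sec 79.0° = 5.2408.
τ(702 nm) = 0.145 × (500/702)⁴ × 5.2408 = 0.145 × 0.2574 × 5.2408 = 0.1956.
τ(405 nm) = 0.145 × (500/405)⁴ × 5.2408 = 0.145 × 2.3231 × 5.2408 = 1.7653.
T(702)/T(405) = exp(τ_B − τ_A) = exp(1.5698) = 4.8056.

4.81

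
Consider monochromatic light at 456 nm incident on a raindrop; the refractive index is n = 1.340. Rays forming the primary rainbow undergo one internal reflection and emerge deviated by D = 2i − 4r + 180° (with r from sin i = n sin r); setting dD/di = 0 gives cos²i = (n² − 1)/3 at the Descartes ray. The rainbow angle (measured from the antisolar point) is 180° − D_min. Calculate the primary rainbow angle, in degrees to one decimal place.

41.1°

cos²i = (1.79560 − 1)/3 = 0.26520; i = arccos(0.51498) = 59.004°.
sin r = sin 59.004°/1.340 = 0.63971; r = 39.770°.
D_min = 2·59.004° − 4·39.770° + 180° = 138.929°.
Rainbow angle = 180° − D_min = 41.071°.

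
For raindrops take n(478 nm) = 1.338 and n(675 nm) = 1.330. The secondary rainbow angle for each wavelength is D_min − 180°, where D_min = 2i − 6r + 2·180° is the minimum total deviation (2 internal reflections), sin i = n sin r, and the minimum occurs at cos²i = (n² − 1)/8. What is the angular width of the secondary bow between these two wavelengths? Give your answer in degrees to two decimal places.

2.09°

At 478 nm (n = 1.338): cos²i = 0.09878 → i = 71.682°, r = 45.195°, D_min = 232.193°, rainbow angle = 52.193°.
At 675 nm (n = 1.330): cos²i = 0.09611 → i = 71.940°, r = 45.630°, D_min = 230.101°, rainbow angle = 50.101°.
Angular width = |52.193° − 50.101°| = 2.092°.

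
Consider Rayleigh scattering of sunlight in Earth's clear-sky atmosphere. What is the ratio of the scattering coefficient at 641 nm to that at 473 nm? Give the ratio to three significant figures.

0.296

Rayleigh scattering ∝ λ⁻⁴, so the ratio of coefficients is the inverse fourth power of the wavelength ratio.
σ(641)/σ(473) = (473/641)⁴ = (0.7379)⁴ = 0.2965.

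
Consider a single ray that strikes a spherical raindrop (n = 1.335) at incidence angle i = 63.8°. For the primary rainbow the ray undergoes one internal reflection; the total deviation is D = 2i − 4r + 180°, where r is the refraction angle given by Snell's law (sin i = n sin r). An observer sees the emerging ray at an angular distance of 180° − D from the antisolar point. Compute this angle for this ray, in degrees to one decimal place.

sin r = sin 63.8° / 1.335 = 0.8973/1.335 = 0.6721; r = 42.23°.
D = 2·63.8° − 4·42.23° + 180° = 127.60° − 168.92° + 180° = 138.68°.
Angle from antisolar point = 180° − D = 41.32°.

41.3°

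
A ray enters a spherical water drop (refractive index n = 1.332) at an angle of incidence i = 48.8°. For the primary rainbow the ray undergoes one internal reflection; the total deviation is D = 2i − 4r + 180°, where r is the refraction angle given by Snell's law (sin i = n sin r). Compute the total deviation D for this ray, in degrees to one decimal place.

140.0°

sin r = sin 48.8° / 1.332 = 0.7524/1.332 = 0.5649; r = 34.39°.
D = 2·48.8° − 4·34.39° + 180° = 97.60° − 137.57° + 180° = 140.03°.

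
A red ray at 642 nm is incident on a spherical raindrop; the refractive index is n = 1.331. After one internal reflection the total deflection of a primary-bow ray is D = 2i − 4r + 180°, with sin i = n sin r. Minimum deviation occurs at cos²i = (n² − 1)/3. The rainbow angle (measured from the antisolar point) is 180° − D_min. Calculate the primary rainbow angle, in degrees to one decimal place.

cos²i = (1.77156 − 1)/3 = 0.25719; i = arccos(0.50714) = 59.527°.
sin r = sin 59.527°/1.331 = 0.64753; r = 40.356°.
D_min = 2·59.527° − 4·40.356° + 180° = 137.630°.
Rainbow angle = 180° − D_min = 42.370°.

42.4°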